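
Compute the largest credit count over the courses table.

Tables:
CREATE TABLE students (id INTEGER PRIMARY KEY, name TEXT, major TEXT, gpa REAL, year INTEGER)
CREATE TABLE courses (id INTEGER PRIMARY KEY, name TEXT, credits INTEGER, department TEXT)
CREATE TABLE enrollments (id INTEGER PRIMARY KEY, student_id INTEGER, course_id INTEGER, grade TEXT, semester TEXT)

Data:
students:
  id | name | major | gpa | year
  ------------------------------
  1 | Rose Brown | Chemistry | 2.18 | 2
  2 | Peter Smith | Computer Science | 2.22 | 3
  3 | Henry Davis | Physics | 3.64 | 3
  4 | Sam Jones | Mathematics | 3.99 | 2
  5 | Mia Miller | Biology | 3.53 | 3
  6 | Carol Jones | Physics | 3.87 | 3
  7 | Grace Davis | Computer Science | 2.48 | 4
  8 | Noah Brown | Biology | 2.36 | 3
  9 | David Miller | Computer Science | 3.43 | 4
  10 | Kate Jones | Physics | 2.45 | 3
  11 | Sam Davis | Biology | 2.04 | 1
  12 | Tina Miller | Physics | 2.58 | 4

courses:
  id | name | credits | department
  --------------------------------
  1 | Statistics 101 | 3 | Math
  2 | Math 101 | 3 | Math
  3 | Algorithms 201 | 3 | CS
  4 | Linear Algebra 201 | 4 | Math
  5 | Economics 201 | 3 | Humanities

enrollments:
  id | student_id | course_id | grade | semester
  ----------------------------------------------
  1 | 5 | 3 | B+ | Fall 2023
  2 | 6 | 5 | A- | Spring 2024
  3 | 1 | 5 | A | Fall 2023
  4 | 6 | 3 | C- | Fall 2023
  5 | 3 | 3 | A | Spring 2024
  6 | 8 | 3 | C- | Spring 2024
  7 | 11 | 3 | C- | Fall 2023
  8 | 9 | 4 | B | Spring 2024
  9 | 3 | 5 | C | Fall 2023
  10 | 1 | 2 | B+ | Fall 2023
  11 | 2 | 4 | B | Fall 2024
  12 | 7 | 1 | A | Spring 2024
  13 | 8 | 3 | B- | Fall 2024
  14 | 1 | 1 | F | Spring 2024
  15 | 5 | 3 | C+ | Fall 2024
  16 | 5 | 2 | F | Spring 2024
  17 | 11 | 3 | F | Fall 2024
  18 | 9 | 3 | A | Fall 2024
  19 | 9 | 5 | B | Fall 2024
SELECT MAX(credits) FROM courses

Execution result:
4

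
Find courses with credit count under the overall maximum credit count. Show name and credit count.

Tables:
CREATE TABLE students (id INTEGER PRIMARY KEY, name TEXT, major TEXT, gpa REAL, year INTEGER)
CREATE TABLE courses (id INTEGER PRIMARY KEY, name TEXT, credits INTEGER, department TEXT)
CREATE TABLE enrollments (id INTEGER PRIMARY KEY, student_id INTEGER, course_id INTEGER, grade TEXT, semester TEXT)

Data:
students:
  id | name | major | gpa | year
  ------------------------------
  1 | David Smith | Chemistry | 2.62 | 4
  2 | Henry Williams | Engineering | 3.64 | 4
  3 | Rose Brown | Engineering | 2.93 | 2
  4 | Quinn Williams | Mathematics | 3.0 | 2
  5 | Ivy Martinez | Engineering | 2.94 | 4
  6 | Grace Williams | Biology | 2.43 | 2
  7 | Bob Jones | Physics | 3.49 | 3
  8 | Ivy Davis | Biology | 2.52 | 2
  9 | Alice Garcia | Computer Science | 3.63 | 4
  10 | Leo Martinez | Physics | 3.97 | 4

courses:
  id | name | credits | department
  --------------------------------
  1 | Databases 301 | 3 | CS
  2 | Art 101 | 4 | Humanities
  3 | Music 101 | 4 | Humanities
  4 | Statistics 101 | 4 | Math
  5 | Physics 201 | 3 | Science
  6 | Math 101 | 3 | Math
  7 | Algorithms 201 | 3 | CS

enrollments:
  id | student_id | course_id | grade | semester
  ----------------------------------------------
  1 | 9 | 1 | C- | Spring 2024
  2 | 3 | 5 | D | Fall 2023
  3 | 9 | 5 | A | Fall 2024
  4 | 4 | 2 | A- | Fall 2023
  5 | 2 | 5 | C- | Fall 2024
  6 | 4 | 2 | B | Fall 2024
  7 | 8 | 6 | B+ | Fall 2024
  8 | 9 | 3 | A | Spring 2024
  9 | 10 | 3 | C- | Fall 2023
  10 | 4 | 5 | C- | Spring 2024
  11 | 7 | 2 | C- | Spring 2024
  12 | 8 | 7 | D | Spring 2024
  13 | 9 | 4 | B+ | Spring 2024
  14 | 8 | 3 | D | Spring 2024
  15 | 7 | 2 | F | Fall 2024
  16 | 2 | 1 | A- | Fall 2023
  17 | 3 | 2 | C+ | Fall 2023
SELECT name, credits FROM courses WHERE credits < (SELECT MAX(credits) FROM courses)

Execution result:
name | credits
Databases 301 | 3
Physics 201 | 3
Math 101 | 3
Algorithms 201 | 3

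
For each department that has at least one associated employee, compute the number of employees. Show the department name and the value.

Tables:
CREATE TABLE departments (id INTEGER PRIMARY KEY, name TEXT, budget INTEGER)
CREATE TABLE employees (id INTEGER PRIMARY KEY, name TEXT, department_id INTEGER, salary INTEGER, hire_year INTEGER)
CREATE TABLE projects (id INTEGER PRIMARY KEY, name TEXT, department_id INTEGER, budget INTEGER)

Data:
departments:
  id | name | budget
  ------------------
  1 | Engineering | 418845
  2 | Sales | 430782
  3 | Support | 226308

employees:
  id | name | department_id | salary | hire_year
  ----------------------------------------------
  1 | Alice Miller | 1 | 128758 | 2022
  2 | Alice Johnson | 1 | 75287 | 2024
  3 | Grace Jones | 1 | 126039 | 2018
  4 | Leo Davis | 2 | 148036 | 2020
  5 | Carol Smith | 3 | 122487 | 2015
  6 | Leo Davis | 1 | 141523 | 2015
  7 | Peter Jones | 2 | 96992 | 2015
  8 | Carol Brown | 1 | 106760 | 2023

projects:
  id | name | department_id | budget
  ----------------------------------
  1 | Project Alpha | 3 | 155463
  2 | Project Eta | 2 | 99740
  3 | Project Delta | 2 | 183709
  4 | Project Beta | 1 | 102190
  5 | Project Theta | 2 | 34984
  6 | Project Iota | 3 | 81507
SELECT p.name, COUNT(*) AS n FROM employees c JOIN departments p ON c.department_id = p.id GROUP BY p.id, p.name

Execution result:
name | n
Engineering | 5
Sales | 2
Support | 1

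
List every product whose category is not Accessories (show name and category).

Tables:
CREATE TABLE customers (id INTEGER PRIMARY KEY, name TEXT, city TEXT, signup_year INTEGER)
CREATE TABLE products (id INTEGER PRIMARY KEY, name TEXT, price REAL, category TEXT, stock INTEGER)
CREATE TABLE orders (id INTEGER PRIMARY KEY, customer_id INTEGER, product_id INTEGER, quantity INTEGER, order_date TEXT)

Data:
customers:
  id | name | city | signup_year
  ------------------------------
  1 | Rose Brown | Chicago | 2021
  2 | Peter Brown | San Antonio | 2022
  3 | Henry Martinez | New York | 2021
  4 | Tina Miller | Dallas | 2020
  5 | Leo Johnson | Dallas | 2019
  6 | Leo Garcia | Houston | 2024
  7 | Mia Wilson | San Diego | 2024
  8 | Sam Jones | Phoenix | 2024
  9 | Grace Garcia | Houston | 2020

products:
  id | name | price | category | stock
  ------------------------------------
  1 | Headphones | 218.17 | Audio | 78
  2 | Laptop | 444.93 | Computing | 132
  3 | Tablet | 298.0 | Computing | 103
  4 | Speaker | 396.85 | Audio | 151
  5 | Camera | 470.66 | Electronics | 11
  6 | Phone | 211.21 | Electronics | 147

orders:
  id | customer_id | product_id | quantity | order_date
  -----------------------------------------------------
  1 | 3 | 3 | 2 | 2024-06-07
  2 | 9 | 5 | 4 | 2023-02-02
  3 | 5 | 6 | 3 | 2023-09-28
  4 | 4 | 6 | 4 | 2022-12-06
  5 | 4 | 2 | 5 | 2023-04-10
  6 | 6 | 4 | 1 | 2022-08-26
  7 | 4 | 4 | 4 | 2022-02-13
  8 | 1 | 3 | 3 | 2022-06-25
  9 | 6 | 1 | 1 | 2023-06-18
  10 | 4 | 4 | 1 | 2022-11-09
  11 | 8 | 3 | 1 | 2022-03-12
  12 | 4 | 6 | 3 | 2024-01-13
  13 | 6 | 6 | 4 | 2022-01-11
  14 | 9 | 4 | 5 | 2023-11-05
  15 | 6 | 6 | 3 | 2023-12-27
SELECT name, category FROM products WHERE category <> 'Accessories'

Execution result:
name | category
Headphones | Audio
Laptop | Computing
Tablet | Computing
Speaker | Audio
Camera | Electronics
Phone | Electronics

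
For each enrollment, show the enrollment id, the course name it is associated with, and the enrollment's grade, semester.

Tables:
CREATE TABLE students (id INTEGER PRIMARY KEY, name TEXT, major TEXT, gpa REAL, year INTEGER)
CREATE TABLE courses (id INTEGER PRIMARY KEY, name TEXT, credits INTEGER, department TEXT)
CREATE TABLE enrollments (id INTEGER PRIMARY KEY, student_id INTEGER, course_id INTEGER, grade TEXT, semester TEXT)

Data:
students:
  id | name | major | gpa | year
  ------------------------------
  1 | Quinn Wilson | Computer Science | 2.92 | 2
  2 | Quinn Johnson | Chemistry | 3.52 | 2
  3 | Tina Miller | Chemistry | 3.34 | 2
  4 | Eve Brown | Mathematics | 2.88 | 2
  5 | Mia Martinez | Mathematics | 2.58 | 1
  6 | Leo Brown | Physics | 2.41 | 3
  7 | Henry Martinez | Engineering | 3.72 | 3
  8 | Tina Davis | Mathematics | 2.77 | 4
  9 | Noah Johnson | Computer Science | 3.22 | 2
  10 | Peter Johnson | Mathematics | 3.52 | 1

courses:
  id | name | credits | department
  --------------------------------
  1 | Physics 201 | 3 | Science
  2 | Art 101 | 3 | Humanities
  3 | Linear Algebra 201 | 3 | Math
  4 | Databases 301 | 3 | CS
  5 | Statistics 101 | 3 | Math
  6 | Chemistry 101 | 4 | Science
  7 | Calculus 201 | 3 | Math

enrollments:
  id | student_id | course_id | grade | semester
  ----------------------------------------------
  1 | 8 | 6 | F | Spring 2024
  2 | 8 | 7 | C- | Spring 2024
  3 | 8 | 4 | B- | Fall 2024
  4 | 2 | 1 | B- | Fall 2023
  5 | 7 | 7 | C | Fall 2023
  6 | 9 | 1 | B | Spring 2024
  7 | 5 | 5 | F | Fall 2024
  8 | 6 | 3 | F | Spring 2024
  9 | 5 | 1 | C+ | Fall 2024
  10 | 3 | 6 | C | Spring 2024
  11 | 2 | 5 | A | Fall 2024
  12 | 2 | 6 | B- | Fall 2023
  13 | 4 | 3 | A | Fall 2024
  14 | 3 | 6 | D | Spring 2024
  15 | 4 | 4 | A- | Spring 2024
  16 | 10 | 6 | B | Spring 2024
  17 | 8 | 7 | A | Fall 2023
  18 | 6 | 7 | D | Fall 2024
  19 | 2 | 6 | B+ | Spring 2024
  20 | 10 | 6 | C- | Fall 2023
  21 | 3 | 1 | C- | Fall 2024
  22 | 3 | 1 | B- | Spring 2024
SELECT c.id, p.name AS course, c.grade, c.semester FROM enrollments c JOIN courses p ON c.course_id = p.id

Execution result:
id | course | grade | semester
1 | Chemistry 101 | F | Spring 2024
2 | Calculus 201 | C- | Spring 2024
3 | Databases 301 | B- | Fall 2024
4 | Physics 201 | B- | Fall 2023
5 | Calculus 201 | C | Fall 2023
6 | Physics 201 | B | Spring 2024
7 | Statistics 101 | F | Fall 2024
8 | Linear Algebra 201 | F | Spring 2024
9 | Physics 201 | C+ | Fall 2024
10 | Chemistry 101 | C | Spring 2024
11 | Statistics 101 | A | Fall 2024
12 | Chemistry 101 | B- | Fall 2023
13 | Linear Algebra 201 | A | Fall 2024
14 | Chemistry 101 | D | Spring 2024
15 | Databases 301 | A- | Spring 2024
16 | Chemistry 101 | B | Spring 2024
17 | Calculus 201 | A | Fall 2023
18 | Calculus 201 | D | Fall 2024
19 | Chemistry 101 | B+ | Spring 2024
20 | Chemistry 101 | C- | Fall 2023
21 | Physics 201 | C- | Fall 2024
22 | Physics 201 | B- | Spring 2024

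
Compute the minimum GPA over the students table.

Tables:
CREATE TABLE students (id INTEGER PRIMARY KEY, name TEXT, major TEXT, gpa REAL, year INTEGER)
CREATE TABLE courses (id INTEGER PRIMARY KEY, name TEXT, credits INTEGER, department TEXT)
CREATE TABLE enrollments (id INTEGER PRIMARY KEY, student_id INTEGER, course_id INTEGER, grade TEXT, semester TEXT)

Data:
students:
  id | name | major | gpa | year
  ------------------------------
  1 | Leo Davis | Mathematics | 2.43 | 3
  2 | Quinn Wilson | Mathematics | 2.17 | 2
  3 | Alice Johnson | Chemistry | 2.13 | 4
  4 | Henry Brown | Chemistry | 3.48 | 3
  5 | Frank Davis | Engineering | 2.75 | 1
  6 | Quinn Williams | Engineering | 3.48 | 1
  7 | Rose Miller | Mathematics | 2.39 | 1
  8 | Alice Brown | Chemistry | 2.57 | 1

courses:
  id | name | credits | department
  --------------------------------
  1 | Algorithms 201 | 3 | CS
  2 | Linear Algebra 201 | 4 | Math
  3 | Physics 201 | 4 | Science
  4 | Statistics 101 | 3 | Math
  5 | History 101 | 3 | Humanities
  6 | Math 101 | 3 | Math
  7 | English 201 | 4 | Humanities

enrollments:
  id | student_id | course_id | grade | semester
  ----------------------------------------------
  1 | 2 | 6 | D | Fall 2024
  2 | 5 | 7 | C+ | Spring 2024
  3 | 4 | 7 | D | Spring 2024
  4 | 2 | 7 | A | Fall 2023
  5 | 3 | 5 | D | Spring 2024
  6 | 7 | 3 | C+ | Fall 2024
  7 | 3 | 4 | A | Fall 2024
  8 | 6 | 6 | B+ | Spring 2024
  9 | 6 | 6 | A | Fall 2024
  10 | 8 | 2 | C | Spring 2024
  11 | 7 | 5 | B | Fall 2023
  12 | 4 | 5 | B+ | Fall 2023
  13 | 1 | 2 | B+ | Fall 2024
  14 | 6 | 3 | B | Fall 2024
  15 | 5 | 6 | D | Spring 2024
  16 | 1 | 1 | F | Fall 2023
SELECT MIN(gpa) FROM students

Execution result:
2.13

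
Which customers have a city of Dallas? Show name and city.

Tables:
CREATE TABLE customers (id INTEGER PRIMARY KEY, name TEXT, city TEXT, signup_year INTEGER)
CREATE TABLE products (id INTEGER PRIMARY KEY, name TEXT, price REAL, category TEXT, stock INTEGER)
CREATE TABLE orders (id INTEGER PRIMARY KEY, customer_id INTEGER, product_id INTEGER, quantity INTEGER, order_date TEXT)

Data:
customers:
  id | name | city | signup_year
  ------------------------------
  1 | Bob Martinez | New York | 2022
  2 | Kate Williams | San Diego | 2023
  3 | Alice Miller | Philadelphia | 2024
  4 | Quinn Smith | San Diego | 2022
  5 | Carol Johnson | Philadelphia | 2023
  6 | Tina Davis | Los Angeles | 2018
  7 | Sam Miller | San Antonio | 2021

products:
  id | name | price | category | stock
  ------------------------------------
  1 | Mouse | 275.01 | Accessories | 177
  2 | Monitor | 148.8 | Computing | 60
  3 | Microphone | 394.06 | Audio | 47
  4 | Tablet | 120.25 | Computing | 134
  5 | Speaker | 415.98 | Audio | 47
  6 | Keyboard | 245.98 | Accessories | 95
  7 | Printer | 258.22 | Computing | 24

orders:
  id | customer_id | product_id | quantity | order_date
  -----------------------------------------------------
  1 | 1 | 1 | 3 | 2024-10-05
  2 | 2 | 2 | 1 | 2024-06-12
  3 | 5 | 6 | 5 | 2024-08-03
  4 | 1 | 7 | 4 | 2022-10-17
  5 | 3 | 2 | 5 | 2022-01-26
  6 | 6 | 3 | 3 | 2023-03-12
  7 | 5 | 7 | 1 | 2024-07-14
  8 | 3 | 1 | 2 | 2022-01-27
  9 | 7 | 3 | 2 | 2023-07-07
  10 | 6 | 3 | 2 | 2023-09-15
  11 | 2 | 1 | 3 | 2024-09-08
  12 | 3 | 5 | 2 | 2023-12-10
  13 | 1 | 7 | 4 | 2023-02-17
SELECT name, city FROM customers WHERE city = 'Dallas'

Execution result:
(no rows)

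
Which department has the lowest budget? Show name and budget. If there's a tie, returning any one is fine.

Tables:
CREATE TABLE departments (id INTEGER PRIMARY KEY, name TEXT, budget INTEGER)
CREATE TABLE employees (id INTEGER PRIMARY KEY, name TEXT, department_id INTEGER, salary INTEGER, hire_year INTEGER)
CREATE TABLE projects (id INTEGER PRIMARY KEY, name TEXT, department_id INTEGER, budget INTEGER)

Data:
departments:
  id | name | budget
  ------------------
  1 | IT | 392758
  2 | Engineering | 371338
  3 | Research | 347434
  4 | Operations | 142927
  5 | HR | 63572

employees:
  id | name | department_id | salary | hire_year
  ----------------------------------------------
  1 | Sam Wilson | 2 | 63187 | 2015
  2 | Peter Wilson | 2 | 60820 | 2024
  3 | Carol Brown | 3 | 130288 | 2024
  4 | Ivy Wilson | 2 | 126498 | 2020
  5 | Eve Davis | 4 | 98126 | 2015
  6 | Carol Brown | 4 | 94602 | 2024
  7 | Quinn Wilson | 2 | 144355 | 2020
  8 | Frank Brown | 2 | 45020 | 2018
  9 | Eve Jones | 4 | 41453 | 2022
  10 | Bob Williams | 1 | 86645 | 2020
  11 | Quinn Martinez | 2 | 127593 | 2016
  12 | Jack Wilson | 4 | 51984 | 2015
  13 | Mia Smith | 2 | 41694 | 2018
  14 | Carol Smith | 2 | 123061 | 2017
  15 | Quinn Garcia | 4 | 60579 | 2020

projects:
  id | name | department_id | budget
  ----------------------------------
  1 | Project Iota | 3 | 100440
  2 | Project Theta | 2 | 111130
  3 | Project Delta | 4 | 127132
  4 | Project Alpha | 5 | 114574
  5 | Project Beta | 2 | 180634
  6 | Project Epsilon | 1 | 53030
SELECT name, budget FROM departments ORDER BY budget ASC LIMIT 1

Execution result:
name | budget
HR | 63572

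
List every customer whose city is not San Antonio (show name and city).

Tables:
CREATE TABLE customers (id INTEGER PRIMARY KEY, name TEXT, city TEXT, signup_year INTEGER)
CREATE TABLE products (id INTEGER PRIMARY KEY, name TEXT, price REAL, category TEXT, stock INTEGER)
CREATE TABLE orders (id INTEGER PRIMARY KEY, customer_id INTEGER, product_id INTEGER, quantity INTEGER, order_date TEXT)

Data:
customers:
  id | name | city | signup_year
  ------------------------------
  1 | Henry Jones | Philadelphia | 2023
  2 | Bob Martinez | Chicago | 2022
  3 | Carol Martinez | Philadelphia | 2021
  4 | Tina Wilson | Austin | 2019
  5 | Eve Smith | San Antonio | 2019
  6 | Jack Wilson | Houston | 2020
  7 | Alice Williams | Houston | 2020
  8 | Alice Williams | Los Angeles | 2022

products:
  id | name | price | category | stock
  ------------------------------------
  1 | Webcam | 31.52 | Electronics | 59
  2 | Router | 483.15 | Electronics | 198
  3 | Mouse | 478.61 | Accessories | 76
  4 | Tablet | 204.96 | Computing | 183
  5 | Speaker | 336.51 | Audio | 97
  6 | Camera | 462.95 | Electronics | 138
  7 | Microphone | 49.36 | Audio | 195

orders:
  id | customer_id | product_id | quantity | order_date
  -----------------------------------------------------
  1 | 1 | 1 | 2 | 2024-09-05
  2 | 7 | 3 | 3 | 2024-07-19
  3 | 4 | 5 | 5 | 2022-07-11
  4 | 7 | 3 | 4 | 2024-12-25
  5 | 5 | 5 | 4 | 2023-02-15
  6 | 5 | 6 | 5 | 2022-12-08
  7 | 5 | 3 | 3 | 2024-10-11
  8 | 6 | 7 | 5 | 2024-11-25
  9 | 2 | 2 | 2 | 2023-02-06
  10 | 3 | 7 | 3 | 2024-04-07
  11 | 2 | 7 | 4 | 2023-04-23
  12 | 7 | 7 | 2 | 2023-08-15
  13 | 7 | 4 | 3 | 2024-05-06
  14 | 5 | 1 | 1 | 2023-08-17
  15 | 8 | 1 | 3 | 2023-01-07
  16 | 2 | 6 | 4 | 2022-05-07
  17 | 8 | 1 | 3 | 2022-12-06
SELECT name, city FROM customers WHERE city <> 'San Antonio'

Execution result:
name | city
Henry Jones | Philadelphia
Bob Martinez | Chicago
Carol Martinez | Philadelphia
Tina Wilson | Austin
Jack Wilson | Houston
Alice Williams | Houston
Alice Williams | Los Angeles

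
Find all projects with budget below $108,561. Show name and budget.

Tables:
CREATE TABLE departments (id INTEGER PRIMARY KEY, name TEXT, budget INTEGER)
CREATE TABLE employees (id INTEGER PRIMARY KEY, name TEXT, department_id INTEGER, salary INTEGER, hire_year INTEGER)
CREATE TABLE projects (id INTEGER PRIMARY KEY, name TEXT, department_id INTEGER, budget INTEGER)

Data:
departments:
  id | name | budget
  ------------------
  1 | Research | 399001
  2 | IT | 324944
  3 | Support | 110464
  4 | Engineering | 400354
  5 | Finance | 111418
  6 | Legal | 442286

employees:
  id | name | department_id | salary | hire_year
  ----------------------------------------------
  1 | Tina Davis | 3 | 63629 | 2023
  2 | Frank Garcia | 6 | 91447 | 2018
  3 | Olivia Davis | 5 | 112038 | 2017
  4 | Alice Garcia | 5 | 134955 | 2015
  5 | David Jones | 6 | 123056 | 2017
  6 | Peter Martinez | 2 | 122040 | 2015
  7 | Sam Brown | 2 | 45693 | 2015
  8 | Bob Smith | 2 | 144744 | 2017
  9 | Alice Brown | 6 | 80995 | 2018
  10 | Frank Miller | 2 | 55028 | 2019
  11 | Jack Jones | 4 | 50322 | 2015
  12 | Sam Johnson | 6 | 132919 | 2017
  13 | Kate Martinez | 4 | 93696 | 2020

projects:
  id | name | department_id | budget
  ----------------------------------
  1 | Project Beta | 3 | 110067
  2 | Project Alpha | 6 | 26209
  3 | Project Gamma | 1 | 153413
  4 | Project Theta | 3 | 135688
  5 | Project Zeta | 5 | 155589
SELECT name, budget FROM projects WHERE budget < 108561

Execution result:
name | budget
Project Alpha | 26209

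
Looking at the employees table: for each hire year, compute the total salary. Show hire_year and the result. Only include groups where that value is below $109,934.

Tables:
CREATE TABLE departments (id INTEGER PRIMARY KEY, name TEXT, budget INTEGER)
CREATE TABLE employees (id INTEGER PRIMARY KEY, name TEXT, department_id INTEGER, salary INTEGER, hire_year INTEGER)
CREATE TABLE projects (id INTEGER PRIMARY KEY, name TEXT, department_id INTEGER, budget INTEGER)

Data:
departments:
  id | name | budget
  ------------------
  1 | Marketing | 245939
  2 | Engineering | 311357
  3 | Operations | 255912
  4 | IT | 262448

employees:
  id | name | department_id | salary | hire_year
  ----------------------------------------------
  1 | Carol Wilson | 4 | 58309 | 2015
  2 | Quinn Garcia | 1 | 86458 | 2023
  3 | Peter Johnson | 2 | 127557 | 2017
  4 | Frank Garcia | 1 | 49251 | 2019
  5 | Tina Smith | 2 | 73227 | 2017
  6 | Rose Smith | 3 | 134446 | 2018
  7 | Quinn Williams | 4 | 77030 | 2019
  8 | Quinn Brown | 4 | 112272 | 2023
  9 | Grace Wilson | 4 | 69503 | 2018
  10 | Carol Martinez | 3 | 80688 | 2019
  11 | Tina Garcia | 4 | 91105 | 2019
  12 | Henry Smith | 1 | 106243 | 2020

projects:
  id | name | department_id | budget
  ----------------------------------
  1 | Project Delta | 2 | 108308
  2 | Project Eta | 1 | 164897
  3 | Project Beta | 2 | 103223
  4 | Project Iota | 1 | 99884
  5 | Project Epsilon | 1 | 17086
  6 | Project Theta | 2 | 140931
SELECT hire_year, SUM(salary) AS sum_salary FROM employees GROUP BY hire_year HAVING SUM(salary) < 109934

Execution result:
hire_year | sum_salary
2015 | 58309
2020 | 106243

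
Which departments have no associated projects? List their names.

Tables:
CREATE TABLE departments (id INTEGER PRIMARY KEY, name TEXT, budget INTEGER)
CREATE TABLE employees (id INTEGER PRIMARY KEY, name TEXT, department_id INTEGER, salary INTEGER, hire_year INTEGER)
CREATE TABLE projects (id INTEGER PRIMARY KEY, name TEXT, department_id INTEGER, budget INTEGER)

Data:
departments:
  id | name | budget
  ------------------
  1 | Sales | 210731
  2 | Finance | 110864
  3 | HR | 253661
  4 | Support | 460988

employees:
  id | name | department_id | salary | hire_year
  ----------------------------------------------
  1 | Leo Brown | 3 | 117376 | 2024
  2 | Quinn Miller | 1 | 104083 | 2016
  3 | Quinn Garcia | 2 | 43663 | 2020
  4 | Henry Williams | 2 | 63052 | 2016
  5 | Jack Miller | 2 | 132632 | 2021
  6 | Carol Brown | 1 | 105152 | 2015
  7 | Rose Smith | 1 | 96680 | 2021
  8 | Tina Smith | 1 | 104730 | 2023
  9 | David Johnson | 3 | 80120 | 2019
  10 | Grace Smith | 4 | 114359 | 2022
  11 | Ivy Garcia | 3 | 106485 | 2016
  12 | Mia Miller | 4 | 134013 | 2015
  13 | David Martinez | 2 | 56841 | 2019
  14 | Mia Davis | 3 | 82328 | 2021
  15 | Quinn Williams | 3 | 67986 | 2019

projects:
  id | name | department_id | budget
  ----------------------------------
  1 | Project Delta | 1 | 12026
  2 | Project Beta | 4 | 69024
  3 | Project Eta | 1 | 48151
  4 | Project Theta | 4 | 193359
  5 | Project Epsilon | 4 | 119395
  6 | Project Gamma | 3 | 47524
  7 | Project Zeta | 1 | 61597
SELECT p.name FROM departments p LEFT JOIN projects c ON c.department_id = p.id WHERE c.id IS NULL

Execution result:
Finance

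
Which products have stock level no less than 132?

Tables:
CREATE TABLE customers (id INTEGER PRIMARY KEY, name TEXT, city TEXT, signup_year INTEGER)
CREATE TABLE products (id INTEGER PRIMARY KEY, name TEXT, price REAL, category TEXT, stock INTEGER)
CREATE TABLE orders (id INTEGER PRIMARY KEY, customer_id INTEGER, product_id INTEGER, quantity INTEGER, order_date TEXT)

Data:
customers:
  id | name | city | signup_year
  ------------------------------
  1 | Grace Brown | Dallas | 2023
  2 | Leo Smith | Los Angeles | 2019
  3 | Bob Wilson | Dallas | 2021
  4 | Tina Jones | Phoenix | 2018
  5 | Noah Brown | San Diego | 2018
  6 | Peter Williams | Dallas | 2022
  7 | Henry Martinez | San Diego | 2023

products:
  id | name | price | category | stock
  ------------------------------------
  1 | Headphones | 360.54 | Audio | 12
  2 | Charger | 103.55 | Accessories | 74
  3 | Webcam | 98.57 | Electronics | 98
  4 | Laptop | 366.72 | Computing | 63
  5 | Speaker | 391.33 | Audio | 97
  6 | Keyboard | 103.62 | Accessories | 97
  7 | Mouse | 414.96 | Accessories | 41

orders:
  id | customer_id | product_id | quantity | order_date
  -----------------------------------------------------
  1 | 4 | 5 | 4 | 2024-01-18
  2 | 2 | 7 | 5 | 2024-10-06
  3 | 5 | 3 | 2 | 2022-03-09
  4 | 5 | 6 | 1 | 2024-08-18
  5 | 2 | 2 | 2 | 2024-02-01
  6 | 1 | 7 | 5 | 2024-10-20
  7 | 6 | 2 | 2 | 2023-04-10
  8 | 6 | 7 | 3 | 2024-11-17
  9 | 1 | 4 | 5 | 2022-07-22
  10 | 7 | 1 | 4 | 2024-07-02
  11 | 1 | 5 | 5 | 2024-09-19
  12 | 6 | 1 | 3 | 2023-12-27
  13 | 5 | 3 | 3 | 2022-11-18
SELECT name, stock FROM products WHERE stock >= 132

Execution result:
(no rows)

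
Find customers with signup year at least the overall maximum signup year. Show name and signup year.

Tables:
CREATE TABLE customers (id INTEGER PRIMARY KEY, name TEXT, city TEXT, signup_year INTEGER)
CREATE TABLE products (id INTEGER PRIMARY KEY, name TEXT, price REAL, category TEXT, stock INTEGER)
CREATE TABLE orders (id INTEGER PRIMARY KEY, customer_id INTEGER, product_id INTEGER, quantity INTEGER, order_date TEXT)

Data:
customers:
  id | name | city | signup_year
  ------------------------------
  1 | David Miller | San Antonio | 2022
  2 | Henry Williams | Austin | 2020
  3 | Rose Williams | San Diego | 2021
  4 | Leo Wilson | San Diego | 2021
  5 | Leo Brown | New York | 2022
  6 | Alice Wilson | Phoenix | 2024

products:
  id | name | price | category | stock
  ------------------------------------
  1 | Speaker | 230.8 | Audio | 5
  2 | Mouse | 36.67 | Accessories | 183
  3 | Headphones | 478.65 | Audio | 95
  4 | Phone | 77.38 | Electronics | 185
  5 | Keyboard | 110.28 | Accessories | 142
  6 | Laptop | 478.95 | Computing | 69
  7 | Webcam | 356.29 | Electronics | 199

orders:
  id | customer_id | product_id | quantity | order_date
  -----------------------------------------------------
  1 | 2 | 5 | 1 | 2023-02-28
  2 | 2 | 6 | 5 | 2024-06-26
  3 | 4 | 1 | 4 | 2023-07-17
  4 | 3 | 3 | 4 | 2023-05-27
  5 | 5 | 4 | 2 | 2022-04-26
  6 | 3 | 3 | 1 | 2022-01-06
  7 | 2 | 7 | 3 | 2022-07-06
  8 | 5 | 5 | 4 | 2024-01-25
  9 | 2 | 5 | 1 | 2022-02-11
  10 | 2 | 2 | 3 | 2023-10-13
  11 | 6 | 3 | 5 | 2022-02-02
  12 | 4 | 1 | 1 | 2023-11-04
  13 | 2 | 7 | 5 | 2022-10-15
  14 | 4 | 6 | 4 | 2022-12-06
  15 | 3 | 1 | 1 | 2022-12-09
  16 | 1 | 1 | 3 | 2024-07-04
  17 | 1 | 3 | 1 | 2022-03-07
SELECT name, signup_year FROM customers WHERE signup_year >= (SELECT MAX(signup_year) FROM customers)

Execution result:
name | signup_year
Alice Wilson | 2024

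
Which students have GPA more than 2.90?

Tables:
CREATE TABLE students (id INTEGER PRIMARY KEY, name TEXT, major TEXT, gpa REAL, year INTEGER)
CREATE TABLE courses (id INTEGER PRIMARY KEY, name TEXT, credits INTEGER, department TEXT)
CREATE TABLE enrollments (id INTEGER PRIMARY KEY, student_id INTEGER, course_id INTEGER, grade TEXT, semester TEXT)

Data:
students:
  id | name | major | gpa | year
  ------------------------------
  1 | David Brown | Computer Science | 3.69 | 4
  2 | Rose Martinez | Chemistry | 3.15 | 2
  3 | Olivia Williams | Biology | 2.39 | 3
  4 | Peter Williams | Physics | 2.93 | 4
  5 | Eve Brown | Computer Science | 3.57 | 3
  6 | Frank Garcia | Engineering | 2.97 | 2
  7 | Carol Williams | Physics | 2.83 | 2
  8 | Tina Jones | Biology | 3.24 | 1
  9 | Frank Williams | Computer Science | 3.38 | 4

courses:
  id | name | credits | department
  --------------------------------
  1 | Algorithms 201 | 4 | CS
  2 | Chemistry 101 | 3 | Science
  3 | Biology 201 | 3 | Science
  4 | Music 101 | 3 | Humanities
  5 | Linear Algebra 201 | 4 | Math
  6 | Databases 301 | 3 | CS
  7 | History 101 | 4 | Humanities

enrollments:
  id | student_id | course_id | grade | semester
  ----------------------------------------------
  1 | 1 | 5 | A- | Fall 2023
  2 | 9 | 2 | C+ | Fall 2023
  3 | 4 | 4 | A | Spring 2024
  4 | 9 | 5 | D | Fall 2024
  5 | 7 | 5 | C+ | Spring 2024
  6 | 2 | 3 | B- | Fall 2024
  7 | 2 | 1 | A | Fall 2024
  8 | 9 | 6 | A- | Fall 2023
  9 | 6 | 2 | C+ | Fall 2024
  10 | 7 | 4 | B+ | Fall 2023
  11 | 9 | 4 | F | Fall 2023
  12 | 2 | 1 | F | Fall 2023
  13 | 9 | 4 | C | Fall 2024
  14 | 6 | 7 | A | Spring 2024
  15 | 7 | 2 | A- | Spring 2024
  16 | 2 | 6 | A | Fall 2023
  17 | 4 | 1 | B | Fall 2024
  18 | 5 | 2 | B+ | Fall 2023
SELECT name, gpa FROM students WHERE gpa > 2.9

Execution result:
name | gpa
David Brown | 3.69
Rose Martinez | 3.15
Peter Williams | 2.93
Eve Brown | 3.57
Frank Garcia | 2.97
Tina Jones | 3.24
Frank Williams | 3.38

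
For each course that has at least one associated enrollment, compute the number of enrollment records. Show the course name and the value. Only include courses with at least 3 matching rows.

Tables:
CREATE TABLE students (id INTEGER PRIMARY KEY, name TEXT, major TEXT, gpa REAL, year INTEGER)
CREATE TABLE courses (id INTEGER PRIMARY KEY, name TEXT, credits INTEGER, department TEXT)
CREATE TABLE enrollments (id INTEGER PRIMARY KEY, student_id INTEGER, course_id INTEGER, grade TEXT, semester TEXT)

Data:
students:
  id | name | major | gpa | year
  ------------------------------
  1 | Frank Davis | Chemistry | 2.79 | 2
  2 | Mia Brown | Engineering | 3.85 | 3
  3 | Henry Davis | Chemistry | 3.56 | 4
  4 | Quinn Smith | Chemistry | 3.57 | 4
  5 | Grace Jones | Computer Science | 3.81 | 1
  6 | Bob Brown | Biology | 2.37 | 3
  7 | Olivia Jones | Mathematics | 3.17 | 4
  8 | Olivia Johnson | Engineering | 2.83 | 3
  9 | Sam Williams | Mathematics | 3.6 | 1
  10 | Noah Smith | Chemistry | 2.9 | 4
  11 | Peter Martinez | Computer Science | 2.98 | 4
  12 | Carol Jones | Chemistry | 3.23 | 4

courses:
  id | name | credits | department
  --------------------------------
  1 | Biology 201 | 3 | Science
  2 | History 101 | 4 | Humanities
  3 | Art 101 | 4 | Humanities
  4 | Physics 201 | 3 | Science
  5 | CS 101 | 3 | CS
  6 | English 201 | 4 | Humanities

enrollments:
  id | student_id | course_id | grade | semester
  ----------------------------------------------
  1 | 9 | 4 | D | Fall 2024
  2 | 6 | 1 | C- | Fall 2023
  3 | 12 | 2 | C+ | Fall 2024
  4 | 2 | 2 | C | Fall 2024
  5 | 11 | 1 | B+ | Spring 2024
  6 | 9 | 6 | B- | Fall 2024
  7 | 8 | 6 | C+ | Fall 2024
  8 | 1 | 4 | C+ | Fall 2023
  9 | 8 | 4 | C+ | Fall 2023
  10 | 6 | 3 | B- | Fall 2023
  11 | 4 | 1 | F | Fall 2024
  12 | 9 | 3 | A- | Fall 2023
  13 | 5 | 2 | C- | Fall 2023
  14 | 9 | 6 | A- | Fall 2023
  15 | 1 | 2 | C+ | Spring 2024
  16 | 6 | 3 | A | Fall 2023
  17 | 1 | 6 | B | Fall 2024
SELECT p.name, COUNT(*) AS n FROM enrollments c JOIN courses p ON c.course_id = p.id GROUP BY p.id, p.name HAVING COUNT(*) >= 3

Execution result:
name | n
Biology 201 | 3
History 101 | 4
Art 101 | 3
Physics 201 | 3
English 201 | 4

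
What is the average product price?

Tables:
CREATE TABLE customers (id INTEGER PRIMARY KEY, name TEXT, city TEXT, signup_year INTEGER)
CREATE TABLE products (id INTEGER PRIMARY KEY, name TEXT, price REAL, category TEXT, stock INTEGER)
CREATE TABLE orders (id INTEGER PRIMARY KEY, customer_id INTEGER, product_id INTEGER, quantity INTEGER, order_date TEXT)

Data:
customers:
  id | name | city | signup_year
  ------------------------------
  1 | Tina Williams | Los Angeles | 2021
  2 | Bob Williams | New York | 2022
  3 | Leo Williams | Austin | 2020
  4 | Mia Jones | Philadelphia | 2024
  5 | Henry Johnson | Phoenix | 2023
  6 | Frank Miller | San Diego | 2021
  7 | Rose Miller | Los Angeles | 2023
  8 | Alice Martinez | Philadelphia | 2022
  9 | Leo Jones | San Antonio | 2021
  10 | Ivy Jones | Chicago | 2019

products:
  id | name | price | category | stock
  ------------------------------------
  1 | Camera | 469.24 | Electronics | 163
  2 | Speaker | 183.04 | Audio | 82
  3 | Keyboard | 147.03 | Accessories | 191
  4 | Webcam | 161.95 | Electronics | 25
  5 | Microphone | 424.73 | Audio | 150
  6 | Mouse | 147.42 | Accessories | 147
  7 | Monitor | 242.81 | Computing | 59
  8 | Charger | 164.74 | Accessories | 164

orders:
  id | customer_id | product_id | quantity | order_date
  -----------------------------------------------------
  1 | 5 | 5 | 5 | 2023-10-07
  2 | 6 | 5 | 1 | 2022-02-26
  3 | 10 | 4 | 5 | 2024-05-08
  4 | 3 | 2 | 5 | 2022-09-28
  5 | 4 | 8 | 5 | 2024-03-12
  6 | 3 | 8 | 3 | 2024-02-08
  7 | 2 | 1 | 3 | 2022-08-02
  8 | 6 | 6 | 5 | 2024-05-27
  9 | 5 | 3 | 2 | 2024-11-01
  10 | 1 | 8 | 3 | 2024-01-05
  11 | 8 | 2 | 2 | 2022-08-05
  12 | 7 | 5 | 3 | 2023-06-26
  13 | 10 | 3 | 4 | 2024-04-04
SELECT AVG(price) FROM products

Execution result:
242.62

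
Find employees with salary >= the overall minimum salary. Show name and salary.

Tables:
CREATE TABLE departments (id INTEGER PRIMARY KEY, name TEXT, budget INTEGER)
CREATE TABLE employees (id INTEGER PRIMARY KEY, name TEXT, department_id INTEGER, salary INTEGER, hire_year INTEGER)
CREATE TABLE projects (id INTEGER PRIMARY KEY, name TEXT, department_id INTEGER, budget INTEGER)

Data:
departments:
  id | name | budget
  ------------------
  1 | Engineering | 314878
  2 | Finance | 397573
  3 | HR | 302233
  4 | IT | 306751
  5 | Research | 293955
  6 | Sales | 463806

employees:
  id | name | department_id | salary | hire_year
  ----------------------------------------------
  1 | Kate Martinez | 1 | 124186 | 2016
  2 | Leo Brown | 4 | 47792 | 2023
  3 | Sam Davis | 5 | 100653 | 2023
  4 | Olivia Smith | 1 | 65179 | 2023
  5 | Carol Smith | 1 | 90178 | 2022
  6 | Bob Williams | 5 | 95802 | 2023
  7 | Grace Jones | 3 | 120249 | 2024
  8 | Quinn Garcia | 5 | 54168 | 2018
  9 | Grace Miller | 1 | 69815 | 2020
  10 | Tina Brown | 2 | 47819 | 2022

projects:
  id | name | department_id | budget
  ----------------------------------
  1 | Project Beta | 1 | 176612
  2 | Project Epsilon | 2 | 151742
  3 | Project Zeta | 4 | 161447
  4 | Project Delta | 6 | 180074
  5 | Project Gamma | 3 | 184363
SELECT name, salary FROM employees WHERE salary >= (SELECT MIN(salary) FROM employees)

Execution result:
name | salary
Kate Martinez | 124186
Leo Brown | 47792
Sam Davis | 100653
Olivia Smith | 65179
Carol Smith | 90178
Bob Williams | 95802
Grace Jones | 120249
Quinn Garcia | 54168
Grace Miller | 69815
Tina Brown | 47819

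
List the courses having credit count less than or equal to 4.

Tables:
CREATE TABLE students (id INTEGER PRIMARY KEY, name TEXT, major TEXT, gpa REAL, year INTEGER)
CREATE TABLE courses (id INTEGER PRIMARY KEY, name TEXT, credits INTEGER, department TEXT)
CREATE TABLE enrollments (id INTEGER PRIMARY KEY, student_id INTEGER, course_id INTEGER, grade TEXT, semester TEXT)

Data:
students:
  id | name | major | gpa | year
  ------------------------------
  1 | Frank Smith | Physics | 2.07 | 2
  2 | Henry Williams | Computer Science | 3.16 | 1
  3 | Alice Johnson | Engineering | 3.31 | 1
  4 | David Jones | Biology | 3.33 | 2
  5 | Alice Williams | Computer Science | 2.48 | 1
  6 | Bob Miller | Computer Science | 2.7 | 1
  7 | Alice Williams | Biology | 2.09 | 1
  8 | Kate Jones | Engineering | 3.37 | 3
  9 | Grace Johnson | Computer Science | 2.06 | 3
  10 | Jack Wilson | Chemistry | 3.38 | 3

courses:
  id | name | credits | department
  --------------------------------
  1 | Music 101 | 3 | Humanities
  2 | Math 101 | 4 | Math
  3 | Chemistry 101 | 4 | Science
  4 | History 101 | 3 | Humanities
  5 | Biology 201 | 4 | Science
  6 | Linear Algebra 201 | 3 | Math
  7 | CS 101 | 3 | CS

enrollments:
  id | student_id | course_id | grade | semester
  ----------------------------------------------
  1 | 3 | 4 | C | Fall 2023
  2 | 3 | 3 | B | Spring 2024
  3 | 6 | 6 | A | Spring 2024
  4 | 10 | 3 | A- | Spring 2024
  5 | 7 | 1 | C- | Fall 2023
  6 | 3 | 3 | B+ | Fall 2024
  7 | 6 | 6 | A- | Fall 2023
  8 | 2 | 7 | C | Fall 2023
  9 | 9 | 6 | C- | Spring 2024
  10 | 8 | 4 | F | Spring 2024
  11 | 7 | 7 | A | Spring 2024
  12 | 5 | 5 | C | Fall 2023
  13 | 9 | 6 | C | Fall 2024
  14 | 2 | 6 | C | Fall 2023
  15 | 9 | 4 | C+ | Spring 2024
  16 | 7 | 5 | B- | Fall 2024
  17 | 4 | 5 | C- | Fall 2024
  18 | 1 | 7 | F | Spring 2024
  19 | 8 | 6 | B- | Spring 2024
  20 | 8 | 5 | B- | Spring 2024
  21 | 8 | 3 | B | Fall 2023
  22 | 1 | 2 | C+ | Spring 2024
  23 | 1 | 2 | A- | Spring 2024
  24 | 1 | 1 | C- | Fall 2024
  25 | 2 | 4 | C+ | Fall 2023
SELECT name, credits FROM courses WHERE credits <= 4

Execution result:
name | credits
Music 101 | 3
Math 101 | 4
Chemistry 101 | 4
History 101 | 3
Biology 201 | 4
Linear Algebra 201 | 3
CS 101 | 3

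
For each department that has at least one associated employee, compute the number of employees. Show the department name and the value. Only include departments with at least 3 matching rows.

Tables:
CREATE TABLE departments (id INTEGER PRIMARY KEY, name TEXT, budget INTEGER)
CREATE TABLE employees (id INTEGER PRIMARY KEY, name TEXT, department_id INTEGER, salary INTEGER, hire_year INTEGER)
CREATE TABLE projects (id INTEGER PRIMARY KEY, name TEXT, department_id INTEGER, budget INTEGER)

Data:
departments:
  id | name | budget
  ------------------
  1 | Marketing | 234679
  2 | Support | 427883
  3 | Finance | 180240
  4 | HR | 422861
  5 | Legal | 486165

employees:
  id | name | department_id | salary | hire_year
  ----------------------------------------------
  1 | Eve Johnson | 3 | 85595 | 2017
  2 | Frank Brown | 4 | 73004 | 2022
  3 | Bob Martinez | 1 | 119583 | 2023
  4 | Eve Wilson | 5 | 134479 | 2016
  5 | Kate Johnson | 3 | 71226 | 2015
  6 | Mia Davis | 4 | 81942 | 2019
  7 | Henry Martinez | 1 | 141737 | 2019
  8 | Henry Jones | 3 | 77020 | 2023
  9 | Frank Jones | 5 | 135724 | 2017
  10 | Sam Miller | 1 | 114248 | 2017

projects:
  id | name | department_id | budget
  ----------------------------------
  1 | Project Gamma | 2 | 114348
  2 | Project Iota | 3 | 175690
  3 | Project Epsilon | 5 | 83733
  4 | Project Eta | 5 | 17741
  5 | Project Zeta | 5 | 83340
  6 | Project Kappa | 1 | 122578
SELECT p.name, COUNT(*) AS n FROM employees c JOIN departments p ON c.department_id = p.id GROUP BY p.id, p.name HAVING COUNT(*) >= 3

Execution result:
name | n
Marketing | 3
Finance | 3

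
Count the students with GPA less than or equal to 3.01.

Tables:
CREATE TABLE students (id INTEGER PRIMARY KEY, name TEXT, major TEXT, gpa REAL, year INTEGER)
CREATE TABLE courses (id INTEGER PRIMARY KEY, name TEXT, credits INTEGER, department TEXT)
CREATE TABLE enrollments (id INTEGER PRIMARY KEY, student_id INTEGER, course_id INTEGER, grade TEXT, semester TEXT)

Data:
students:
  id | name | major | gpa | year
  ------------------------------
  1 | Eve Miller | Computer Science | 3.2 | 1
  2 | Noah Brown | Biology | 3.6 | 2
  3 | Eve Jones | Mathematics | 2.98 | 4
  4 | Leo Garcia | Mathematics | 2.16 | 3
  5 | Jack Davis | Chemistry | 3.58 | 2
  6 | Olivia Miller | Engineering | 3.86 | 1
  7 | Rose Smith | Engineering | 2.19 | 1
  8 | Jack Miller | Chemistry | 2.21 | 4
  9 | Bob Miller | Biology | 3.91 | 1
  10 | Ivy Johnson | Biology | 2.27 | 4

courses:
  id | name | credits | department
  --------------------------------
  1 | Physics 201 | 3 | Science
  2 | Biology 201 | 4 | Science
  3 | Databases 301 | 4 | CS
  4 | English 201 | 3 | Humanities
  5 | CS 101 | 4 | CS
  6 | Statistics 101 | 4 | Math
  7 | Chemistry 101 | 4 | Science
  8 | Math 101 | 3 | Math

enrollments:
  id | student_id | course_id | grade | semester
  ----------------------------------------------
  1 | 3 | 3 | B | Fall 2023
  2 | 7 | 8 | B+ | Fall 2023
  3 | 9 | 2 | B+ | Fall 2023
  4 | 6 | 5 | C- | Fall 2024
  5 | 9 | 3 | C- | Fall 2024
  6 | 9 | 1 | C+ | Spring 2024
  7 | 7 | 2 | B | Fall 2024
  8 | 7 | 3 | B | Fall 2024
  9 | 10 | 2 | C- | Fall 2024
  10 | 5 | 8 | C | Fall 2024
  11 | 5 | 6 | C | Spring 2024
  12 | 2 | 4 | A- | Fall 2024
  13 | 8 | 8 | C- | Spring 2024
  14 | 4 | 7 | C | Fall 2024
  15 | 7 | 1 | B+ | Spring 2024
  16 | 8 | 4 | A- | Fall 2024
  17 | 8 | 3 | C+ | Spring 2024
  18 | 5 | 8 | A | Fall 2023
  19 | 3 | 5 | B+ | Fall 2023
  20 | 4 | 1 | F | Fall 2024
SELECT COUNT(*) FROM students WHERE gpa <= 3.01

Execution result:
5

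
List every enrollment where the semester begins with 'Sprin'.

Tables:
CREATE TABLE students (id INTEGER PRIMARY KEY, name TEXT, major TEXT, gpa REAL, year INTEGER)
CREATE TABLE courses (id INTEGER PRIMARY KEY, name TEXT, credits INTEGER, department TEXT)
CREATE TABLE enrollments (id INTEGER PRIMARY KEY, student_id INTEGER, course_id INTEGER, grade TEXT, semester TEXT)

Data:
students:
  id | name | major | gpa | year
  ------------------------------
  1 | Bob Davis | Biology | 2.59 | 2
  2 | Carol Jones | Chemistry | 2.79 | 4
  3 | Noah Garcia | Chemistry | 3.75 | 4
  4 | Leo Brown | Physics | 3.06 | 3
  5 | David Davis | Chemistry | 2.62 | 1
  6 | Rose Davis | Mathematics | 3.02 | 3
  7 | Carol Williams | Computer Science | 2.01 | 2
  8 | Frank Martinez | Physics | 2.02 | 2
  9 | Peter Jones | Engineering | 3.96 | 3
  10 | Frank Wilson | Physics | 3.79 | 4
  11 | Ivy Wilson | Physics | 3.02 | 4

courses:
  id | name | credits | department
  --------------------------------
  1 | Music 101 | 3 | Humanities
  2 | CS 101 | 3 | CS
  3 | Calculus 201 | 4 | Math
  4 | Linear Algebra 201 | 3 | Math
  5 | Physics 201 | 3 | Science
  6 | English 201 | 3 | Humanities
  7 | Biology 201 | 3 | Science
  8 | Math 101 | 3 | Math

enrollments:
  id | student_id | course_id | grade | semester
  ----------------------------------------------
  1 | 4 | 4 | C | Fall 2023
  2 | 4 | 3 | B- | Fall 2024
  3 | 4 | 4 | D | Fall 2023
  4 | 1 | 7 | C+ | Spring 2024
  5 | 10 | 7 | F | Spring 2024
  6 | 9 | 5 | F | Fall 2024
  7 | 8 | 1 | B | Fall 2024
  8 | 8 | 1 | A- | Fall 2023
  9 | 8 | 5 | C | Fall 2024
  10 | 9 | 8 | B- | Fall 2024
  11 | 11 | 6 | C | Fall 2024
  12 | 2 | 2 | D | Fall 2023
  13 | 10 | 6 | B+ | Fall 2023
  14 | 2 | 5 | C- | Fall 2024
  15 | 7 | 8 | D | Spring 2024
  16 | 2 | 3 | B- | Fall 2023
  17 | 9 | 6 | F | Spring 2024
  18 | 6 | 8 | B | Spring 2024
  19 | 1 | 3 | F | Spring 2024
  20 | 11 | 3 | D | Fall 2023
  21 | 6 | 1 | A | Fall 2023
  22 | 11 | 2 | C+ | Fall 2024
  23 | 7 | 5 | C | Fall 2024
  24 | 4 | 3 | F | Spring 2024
SELECT id, semester FROM enrollments WHERE semester LIKE 'Sprin%'

Execution result:
id | semester
4 | Spring 2024
5 | Spring 2024
15 | Spring 2024
17 | Spring 2024
18 | Spring 2024
19 | Spring 2024
24 | Spring 2024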